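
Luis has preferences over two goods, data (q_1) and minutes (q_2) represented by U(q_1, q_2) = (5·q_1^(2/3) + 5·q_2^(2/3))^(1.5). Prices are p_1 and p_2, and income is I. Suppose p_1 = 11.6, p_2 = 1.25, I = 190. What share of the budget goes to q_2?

MU_q_1 ∝ 5·q_1^(-1/3), MU_q_2 ∝ 5·q_2^(-1/3), so MRS = (q_2/q_1)^(1/3) = p_1/p_2.
Solve for the ratio: q_2/q_1 = [p_1/p_2]^(3).
Substitute q_2 = (q_2/q_1)·q_1 into the budget: q_1* = I/(p_1 + p_2·(q_2/q_1)).
Numerically q_2/q_1 = 799.178752, so q_1* = 190/(11.6 + 1.25·799.178752) = 0.188 and q_2* = 799.178752·0.188 = 150.2552.
Expenditure on q_2: 1.25·150.2552 = 187.8191; share = 0.9885.

share on q_2 = 0.9885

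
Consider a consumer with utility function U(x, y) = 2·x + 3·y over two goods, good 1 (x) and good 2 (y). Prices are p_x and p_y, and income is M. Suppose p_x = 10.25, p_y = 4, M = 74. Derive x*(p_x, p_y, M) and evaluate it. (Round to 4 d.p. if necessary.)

Perfect substitutes: compare marginal utility per dollar. 2/p_x vs 3/p_y → 0.1951 vs 0.75.
y gives more utility per dollar, so spend all income on y: y* = M/p_y, x* = 0.
Numerically: x* = 0, y* = 18.5.

x* = 0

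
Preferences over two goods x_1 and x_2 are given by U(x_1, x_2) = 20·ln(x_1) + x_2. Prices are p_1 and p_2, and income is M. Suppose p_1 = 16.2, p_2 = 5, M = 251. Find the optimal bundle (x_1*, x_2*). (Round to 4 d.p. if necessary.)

So x_1*(p_1,p_2) = 20·p_2/p_1, independent of income; and x_2* = (M − 20·p_2)/p_2.
At the given prices: x_1* = 20·5/16.2 = 6.1728, and x_2* = 30.2.

x_1* = 6.1728, x_2* = 30.2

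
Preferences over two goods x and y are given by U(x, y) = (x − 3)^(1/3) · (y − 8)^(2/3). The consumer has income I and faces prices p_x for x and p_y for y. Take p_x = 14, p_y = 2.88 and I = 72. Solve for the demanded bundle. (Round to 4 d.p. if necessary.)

Let x' = x−3, y' = y−8. MRS = (1/2)·y'/x' = p_x/p_y.
Substituting into the budget: x* = 3 + 1/3·(I − 3·p_x − 8·p_y)/p_x, and y* = 8 + 2/3·(…)/p_y.
Discretionary income = 72 − 3·14 − 8·2.88 = 6.96; x* = 3 + 1/3·6.96/14 = 3.1657; y* = 8 + 2/3·6.96/2.88 = 9.6111.

x* = 3.1657, y* = 9.6111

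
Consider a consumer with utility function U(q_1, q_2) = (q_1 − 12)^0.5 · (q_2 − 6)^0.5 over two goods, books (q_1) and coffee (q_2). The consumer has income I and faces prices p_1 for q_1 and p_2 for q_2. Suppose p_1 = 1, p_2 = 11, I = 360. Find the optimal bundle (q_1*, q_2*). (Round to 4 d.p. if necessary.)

Let q_1' = q_1−12, q_2' = q_2−6. MRS = q_2'/q_1' = p_1/p_2.
After buying the subsistence bundle (12, 6), a share 0.5 of the remaining income goes to q_1: q_1* = 12 + 0.5·(I − 12p_1 − 6p_2)/p_1.
Discretionary income = 360 − 12·1 − 6·11 = 282; q_1* = 12 + 0.5·282/1 = 153; q_2* = 6 + 0.5·282/11 = 18.8182.

q_1* = 153, q_2* = 18.8182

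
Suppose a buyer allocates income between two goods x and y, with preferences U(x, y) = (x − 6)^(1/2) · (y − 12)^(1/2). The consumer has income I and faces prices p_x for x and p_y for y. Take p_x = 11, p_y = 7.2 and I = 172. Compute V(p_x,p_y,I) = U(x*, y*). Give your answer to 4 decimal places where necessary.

V = 1.1012

MRS = (y−12)/(x−6). Tangency with p_x/p_y gives y−12 = (p_x/p_y)·(x−6).
Substituting into the budget: x* = 6 + 0.5·(I − 6·p_x − 12·p_y)/p_x, and y* = 12 + 0.5·(…)/p_y.
Discretionary income = 172 − 6·11 − 12·7.2 = 19.6; x* = 6 + 0.5·19.6/11 = 6.8909; y* = 12 + 0.5·19.6/7.2 = 13.3611.
Utility at the optimum: U(6.8909, 13.3611) = 1.1012.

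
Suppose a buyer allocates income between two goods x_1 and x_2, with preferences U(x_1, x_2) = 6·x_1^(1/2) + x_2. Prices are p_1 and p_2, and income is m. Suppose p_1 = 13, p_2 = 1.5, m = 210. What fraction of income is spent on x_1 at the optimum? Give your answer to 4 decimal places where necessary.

share on x_1 = 0.0074

Thus x_1* = (3·p_2/p_1)² — independent of m — with the rest of income spent on x_2.
Plugging in: x_1* = (3·1.5/13)² = 0.1198, x_2* = 138.9615.
Expenditure on x_1: 13·0.1198 = 1.5577; share = 0.0074.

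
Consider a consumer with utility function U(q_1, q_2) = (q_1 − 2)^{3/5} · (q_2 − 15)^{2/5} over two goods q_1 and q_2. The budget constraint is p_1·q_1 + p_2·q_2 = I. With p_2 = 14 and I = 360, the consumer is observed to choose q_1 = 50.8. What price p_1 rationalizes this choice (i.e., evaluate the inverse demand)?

This is Cobb-Douglas in (q_1−2, q_2−15): tangency gives 0.6·p_2·(q_2−15) = 0.4·p_1·(q_1−2).
Substituting into the budget: q_1* = 2 + 0.6·(I − 2·p_1 − 15·p_2)/p_1, and q_2* = 15 + 0.4·(…)/p_2.
Set q_1* = 50.8 in the demand function and solve for p_1: p_1 = 1.8.

p_1 = 1.8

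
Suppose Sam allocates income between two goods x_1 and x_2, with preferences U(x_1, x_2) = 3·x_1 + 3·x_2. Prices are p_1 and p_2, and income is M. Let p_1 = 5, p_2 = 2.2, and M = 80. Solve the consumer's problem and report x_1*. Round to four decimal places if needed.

Linear utility — the consumer picks whichever good has higher MU/price: 3/5 = 0.6 vs 3/2.2 = 1.3636.
x_2 gives more utility per dollar, so spend all income on x_2: x_2* = M/p_2, x_1* = 0.
Numerically: x_1* = 0, x_2* = 36.3636.

x_1* = 0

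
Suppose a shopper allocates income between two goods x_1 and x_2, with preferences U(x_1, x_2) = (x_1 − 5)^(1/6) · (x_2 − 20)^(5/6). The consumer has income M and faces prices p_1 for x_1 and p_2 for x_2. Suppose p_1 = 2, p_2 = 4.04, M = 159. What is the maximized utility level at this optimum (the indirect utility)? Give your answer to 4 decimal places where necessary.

This is Cobb-Douglas in (x_1−5, x_2−20): tangency gives 1/6·p_2·(x_2−20) = 5/6·p_1·(x_1−5).
After buying the subsistence bundle (5, 20), a share 1/6 of the remaining income goes to x_1: x_1* = 5 + 1/6·(M − 5p_1 − 20p_2)/p_1.
Discretionary income = 159 − 5·2 − 20·4.04 = 68.2; x_1* = 5 + 1/6·68.2/2 = 10.6833; x_2* = 20 + 5/6·68.2/4.04 = 34.0677.
Utility at the optimum: U(10.6833, 34.0677) = 12.0954.

V = 12.0954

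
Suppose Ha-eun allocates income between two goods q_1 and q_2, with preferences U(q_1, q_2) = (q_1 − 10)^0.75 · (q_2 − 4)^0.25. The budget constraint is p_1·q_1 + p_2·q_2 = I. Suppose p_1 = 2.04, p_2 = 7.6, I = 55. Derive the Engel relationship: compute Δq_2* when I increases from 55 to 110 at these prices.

MRS = 3·(q_2−4)/(q_1−10). Tangency with p_1/p_2 gives q_2−4 = (1/3)·(p_1/p_2)·(q_1−10).
Substituting into the budget: q_1* = 10 + 0.75·(I − 10·p_1 − 4·p_2)/p_1, and q_2* = 4 + 0.25·(…)/p_2.
Discretionary income = 55 − 10·2.04 − 4·7.6 = 4.2; q_2* = 4 + 0.25·4.2/7.6 = 4.1382.
At I' = 110: q_2* = 5.9474. Change: 5.9474 − 4.1382 = 1.8092.

Δq_2* = 1.8092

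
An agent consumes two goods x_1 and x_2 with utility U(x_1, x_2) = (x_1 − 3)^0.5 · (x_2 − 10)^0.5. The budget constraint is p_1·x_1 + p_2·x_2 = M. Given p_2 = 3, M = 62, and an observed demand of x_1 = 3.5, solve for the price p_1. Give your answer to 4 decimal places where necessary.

p_1 = 8

Let x_1' = x_1−3, x_2' = x_2−10. MRS = x_2'/x_1' = p_1/p_2.
After buying the subsistence bundle (3, 10), a share 0.5 of the remaining income goes to x_1: x_1* = 3 + 0.5·(M − 3p_1 − 10p_2)/p_1.
Set x_1* = 3.5 in the demand function and solve for p_1: p_1 = 8.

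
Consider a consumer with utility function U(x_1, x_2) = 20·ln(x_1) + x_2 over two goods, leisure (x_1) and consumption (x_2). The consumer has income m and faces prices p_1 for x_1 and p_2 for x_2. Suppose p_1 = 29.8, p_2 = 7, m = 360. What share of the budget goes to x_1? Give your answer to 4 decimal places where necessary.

MU_x_1 = 20/x_1, MU_x_2 = 1. Tangency: 20/x_1 = p_1/p_2.
So x_1*(p_1,p_2) = 20·p_2/p_1, independent of income; and x_2* = (m − 20·p_2)/p_2.
At the given prices: x_1* = 20·7/29.8 = 4.698, and x_2* = 31.4286.
Expenditure on x_1: 29.8·4.698 = 140; share = 0.3889.

share on x_1 = 0.3889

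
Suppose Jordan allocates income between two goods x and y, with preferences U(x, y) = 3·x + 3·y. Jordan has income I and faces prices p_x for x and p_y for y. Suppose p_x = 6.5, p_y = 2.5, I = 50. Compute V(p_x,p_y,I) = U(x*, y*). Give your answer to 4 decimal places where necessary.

Numerically: x* = 0, y* = 20.
Utility at the optimum: U(0, 20) = 60.

V = 60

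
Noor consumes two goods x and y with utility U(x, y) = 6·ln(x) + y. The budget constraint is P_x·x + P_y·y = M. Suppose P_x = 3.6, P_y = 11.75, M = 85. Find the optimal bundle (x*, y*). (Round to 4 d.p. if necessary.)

MU_x = 6/x, MU_y = 1. Tangency: 6/x = P_x/P_y.
So x*(P_x,P_y) = 6·P_y/P_x, independent of income; and y* = (M − 6·P_y)/P_y.
At the given prices: x* = 6·11.75/3.6 = 19.5833, and y* = 1.234.

x* = 19.5833, y* = 1.234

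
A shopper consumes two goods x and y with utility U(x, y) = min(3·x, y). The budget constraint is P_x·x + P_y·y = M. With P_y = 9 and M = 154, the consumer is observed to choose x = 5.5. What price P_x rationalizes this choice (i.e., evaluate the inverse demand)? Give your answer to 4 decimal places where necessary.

Leontief preferences: the optimum is at the kink where x/1 = y/3, i.e. y = 3·x.
Budget: P_x·x + P_y·3·x = M, so (P_x + 3·P_y)·x = M.
Demand: x*(P_x,P_y,M) = M/(P_x + 3·P_y), y* = 3·M/(P_x + 3·P_y).
Set x* = 5.5 in the demand function and solve for P_x: P_x = 1.

P_x = 1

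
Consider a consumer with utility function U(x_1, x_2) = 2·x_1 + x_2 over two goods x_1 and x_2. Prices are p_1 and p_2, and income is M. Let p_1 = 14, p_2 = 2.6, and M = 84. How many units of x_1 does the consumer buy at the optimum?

x_1* = 0

x_2 gives more utility per dollar, so spend all income on x_2: x_2* = M/p_2, x_1* = 0.
Numerically: x_1* = 0, x_2* = 32.3077.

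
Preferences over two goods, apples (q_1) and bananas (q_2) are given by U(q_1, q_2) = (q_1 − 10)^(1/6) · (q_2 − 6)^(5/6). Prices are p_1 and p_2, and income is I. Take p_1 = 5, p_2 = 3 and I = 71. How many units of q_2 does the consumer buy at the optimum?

q_2* = 6.8333

MRS = (1/5)·(q_2−6)/(q_1−10). Tangency with p_1/p_2 gives q_2−6 = 5·(p_1/p_2)·(q_1−10).
After buying the subsistence bundle (10, 6), a share 1/6 of the remaining income goes to q_1: q_1* = 10 + 1/6·(I − 10p_1 − 6p_2)/p_1.
Discretionary income = 71 − 10·5 − 6·3 = 3; q_2* = 6 + 5/6·3/3 = 6.8333.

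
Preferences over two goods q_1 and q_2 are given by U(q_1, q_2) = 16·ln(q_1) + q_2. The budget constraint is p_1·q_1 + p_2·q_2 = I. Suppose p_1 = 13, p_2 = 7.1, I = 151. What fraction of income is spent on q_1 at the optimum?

share on q_1 = 0.7523

MU_q_1 = 16/q_1, MU_q_2 = 1. Tangency: 16/q_1 = p_1/p_2.
So q_1*(p_1,p_2) = 16·p_2/p_1, independent of income; and q_2* = (I − 16·p_2)/p_2.
At the given prices: q_1* = 16·7.1/13 = 8.7385, and q_2* = 5.2676.
Expenditure on q_1: 13·8.7385 = 113.6; share = 0.7523.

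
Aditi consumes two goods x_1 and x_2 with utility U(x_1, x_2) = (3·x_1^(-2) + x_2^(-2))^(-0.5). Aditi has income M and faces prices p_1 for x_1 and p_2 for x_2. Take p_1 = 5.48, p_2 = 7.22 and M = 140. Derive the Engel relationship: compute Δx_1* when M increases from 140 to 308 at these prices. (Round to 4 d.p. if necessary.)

Δx_1* = 16.7223

Substitute x_2 = (x_2/x_1)·x_1 into the budget: x_1* = M/(p_1 + p_2·(x_2/x_1)).
Numerically x_2/x_1 = 0.632471, so x_1* = 140/(5.48 + 7.22·0.632471) = 13.9353.
At M' = 308: x_1* = 30.6576. Change: 30.6576 − 13.9353 = 16.7223.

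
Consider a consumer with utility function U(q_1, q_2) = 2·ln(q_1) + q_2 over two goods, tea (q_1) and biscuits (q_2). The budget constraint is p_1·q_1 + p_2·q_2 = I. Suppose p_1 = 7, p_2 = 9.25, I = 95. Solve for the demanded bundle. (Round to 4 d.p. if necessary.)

MU_q_1 = 2/q_1, MU_q_2 = 1. Tangency: 2/q_1 = p_1/p_2.
So q_1*(p_1,p_2) = 2·p_2/p_1, independent of income; and q_2* = (I − 2·p_2)/p_2.
At the given prices: q_1* = 2·9.25/7 = 2.6429, and q_2* = 8.2703.

q_1* = 2.6429, q_2* = 8.2703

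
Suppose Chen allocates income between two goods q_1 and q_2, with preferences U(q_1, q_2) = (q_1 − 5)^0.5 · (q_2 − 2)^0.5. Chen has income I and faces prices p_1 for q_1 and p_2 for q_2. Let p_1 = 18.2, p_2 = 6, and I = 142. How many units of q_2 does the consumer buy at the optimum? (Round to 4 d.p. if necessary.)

q_2* = 5.25

Let q_1' = q_1−5, q_2' = q_2−2. MRS = q_2'/q_1' = p_1/p_2.
After buying the subsistence bundle (5, 2), a share 0.5 of the remaining income goes to q_1: q_1* = 5 + 0.5·(I − 5p_1 − 2p_2)/p_1.
Discretionary income = 142 − 5·18.2 − 2·6 = 39; q_2* = 2 + 0.5·39/6 = 5.25.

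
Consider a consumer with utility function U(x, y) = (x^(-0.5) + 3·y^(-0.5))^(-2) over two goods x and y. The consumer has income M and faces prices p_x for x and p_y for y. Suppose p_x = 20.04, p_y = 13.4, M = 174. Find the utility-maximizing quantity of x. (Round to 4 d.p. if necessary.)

x* = 3.0801

From the CES first-order condition, (1/3)·(y/x)^(1.5) = p_x/p_y.
Solve for the ratio: y/x = [3·p_x/p_y]^(2/3).
With the ratio pinned down, the budget gives x* = M/(p_x + p_y·(y/x)) and y* = (y/x)·x*.
Numerically y/x = 2.720254, so x* = 174/(20.04 + 13.4·2.720254) = 3.0801.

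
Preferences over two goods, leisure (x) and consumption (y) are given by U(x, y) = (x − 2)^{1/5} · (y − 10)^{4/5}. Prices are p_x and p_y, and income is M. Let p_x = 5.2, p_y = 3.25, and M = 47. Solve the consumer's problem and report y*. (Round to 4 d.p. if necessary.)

Let x' = x−2, y' = y−10. MRS = (1/4)·y'/x' = p_x/p_y.
Substituting into the budget: x* = 2 + 0.2·(M − 2·p_x − 10·p_y)/p_x, and y* = 10 + 0.8·(…)/p_y.
Discretionary income = 47 − 2·5.2 − 10·3.25 = 4.1; y* = 10 + 0.8·4.1/3.25 = 11.0092.

y* = 11.0092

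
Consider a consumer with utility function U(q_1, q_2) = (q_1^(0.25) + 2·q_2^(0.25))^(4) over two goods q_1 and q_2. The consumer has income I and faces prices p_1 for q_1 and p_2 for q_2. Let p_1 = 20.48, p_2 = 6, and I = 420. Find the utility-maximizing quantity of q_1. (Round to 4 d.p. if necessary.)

MRS = MU_q_1/MU_q_2 = (1/2)·(q_2/q_1)^(0.75). Set equal to p_1/p_2.
Solve for the ratio: q_2/q_1 = [2·p_1/p_2]^(4/3).
With the ratio pinned down, the budget gives q_1* = I/(p_1 + p_2·(q_2/q_1)) and q_2* = (q_2/q_1)·q_1*.
Numerically q_2/q_1 = 12.950253, so q_1* = 420/(20.48 + 6·12.950253) = 4.2778.

q_1* = 4.2778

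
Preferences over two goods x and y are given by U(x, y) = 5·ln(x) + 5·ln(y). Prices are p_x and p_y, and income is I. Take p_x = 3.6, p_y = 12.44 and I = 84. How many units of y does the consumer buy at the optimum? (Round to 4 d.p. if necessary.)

y* = 3.3762

The MRS is y/x. Set MRS = p_x/p_y.
Rearranging, p_y·y = p_x·x. Substituting into the budget gives p_x·x·(1 + 1) = I.
Demand: x*(p_x,p_y,I) = 0.5·I/p_x and y* = 0.5·I/p_y.
At p_x=3.6, p_y=12.44, I=84: y* = 0.5·84/12.44 = 3.3762.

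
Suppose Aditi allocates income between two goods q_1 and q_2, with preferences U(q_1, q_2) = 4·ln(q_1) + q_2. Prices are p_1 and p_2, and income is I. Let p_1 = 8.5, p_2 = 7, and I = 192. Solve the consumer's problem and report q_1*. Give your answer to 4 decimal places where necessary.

q_1* = 3.2941

So q_1*(p_1,p_2) = 4·p_2/p_1, independent of income; and q_2* = (I − 4·p_2)/p_2.
At the given prices: q_1* = 4·7/8.5 = 3.2941.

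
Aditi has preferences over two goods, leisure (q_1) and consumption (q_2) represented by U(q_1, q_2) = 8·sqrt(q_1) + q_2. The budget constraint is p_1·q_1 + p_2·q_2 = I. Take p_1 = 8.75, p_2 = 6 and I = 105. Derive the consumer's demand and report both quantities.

q_1* = 7.5233, q_2* = 6.5286

MU_q_1 = 4/√q_1, MU_q_2 = 1. Tangency: 4/√q_1 = p_1/p_2.
Thus q_1* = (4·p_2/p_1)² — independent of I — with the rest of income spent on q_2.
Plugging in: q_1* = (4·6/8.75)² = 7.5233, q_2* = 6.5286.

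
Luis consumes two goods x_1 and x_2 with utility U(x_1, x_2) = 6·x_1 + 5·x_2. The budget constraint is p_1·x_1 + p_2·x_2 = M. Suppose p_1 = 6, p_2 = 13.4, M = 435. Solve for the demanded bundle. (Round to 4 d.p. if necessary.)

Linear utility — the consumer picks whichever good has higher MU/price: 6/6 = 1 vs 5/13.4 = 0.3731.
x_1 gives more utility per dollar, so spend all income on x_1: x_1* = M/p_1, x_2* = 0.
Numerically: x_1* = 72.5, x_2* = 0.

x_1* = 72.5, x_2* = 0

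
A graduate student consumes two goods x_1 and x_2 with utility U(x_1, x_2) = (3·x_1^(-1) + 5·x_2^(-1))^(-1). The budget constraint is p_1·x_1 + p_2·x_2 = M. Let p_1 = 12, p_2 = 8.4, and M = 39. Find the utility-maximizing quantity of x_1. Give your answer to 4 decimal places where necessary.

x_1* = 1.5624

MU_x_1 ∝ 3·x_1^(-2), MU_x_2 ∝ 5·x_2^(-2), so MRS = (3/5)·(x_2/x_1)^(2) = p_1/p_2.
Hence x_2/x_1 = ((5/3)·p_1/p_2)^(1/(2)), i.e. raised to the 0.5 power.
Substitute x_2 = (x_2/x_1)·x_1 into the budget: x_1* = M/(p_1 + p_2·(x_2/x_1)).
Numerically x_2/x_1 = 1.543033, so x_1* = 39/(12 + 8.4·1.543033) = 1.5624.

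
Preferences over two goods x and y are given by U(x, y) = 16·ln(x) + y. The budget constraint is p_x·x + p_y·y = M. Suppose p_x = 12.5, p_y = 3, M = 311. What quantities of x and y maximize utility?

MU_x = 16/x, MU_y = 1. Tangency: 16/x = p_x/p_y.
So x*(p_x,p_y) = 16·p_y/p_x, independent of income; and y* = (M − 16·p_y)/p_y.
At the given prices: x* = 16·3/12.5 = 3.84, and y* = 87.6667.

x* = 3.84, y* = 87.6667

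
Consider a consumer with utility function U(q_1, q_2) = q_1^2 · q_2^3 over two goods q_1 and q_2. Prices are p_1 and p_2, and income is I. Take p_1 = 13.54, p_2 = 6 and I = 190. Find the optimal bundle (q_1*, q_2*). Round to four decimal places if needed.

q_1* = 5.613, q_2* = 19

Tangency: MRS = (2/3)·q_2/q_1 = p_1/p_2.
Rearranging, p_2·q_2 = (3/2)·p_1·q_1. Substituting into the budget gives p_1·q_1·(1 + (3/2)) = I.
Demand: q_1*(p_1,p_2,I) = 0.4·I/p_1 and q_2* = 0.6·I/p_2.
At p_1=13.54, p_2=6, I=190: q_1* = 0.4·190/13.54 = 5.613, q_2* = 19.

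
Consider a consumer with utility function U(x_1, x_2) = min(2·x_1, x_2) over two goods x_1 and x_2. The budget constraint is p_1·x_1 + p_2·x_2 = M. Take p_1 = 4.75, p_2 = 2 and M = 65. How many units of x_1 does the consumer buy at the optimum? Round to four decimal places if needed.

x_1* = 7.4286

With perfect complements, no substitution: consume in ratio x_1:x_2 = 1:2.
Budget: p_1·x_1 + p_2·2·x_1 = M, so (p_1 + 2·p_2)·x_1 = M.
Demand: x_1*(p_1,p_2,M) = M/(p_1 + 2·p_2), x_2* = 2·M/(p_1 + 2·p_2).
Here 4.75 + 2·2 = 8.75, giving x_1* = 7.4286.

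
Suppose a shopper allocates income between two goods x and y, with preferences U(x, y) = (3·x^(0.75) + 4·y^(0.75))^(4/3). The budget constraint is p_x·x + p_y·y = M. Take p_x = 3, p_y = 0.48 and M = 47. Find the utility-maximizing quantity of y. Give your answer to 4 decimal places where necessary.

With the ratio pinned down, the budget gives x* = M/(p_x + p_y·(y/x)) and y* = (y/x)·x*.
Numerically y/x = 4822.530864, so x* = 47/(3 + 0.48·4822.530864) = 0.0203 and y* = 4822.530864·0.0203 = 97.7899.

y* = 97.7899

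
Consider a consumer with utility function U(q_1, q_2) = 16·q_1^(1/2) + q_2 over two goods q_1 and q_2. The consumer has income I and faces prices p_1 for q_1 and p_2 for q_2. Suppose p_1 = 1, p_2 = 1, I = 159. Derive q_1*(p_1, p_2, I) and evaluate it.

Plugging in: q_1* = (8·1/1)² = 64.

q_1* = 64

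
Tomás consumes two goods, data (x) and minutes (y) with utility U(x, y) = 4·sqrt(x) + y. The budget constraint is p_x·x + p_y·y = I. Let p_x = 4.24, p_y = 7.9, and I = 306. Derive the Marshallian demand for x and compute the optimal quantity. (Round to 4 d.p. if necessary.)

Set MRS = p_x/p_y: 2·x^(−1/2) = p_x/p_y.
Solve: √x = 2·p_y/p_x, so x*(p_x,p_y) = (2·p_y/p_x)², and y* = (I − p_x·x*)/p_y.
Plugging in: x* = (2·7.9/4.24)² = 13.8862.

x* = 13.8862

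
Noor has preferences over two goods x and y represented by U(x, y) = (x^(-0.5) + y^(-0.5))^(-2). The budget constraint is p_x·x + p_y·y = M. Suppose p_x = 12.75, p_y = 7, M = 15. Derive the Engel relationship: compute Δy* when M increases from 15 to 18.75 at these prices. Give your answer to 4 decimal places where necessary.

Δy* = 0.2412

Substitute y = (y/x)·x into the budget: x* = M/(p_x + p_y·(y/x)).
Numerically y/x = 1.491448, so x* = 15/(12.75 + 7·1.491448) = 0.6468 and y* = 1.491448·0.6468 = 0.9647.
At M' = 18.75: y* = 1.2059. Change: 1.2059 − 0.9647 = 0.2412.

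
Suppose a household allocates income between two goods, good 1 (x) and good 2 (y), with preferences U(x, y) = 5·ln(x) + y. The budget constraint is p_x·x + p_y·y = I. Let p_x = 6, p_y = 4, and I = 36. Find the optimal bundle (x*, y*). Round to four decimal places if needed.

MU_x = 5/x, MU_y = 1. Tangency: 5/x = p_x/p_y.
So x*(p_x,p_y) = 5·p_y/p_x, independent of income; and y* = (I − 5·p_y)/p_y.
At the given prices: x* = 5·4/6 = 3.3333, and y* = 4.

x* = 3.3333, y* = 4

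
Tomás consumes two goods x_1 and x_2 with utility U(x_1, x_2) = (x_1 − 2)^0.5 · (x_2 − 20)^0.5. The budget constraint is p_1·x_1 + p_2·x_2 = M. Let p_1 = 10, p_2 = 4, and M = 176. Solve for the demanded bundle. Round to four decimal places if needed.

x_1* = 5.8, x_2* = 29.5

Let x_1' = x_1−2, x_2' = x_2−20. MRS = x_2'/x_1' = p_1/p_2.
Substituting into the budget: x_1* = 2 + 0.5·(M − 2·p_1 − 20·p_2)/p_1, and x_2* = 20 + 0.5·(…)/p_2.
Discretionary income = 176 − 2·10 − 20·4 = 76; x_1* = 2 + 0.5·76/10 = 5.8; x_2* = 20 + 0.5·76/4 = 29.5.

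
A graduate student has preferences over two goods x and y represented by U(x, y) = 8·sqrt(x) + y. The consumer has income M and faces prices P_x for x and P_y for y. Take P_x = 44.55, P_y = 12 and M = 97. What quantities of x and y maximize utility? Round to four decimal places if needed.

Set MRS = P_x/P_y: 4·x^(−1/2) = P_x/P_y.
Solve: √x = 4·P_y/P_x, so x*(P_x,P_y) = (4·P_y/P_x)², and y* = (M − P_x·x*)/P_y.
Plugging in: x* = (4·12/44.55)² = 1.1609, y* = 3.7736.

x* = 1.1609, y* = 3.7736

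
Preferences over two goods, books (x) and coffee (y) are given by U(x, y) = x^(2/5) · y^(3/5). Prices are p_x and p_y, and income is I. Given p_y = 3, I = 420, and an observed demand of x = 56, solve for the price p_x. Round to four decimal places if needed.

Tangency: MRS = (2/3)·y/x = p_x/p_y.
So 0.4·p_y·y = 0.6·p_x·x; combined with the budget, a share 0.4 of income goes to x.
Demand: x*(p_x,p_y,I) = 0.4·I/p_x and y* = 0.6·I/p_y.
Set x* = 56 in the demand function and solve for p_x: p_x = 3.

p_x = 3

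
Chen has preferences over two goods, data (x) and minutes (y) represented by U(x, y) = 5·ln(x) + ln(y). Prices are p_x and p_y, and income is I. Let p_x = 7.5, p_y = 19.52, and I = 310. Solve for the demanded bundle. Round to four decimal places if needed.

Demand: x*(p_x,p_y,I) = 5/6·I/p_x and y* = 1/6·I/p_y.
At p_x=7.5, p_y=19.52, I=310: x* = 5/6·310/7.5 = 34.4444, y* = 2.6469.

x* = 34.4444, y* = 2.6469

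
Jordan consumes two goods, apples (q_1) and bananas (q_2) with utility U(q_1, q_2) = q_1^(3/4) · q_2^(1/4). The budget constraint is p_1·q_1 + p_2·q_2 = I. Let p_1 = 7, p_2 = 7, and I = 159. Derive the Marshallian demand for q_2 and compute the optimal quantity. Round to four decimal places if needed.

The MRS is 3·q_2/q_1. Set MRS = p_1/p_2.
Rearranging, p_2·q_2 = (1/3)·p_1·q_1. Substituting into the budget gives p_1·q_1·(1 + (1/3)) = I.
Demand: q_1*(p_1,p_2,I) = 0.75·I/p_1 and q_2* = 0.25·I/p_2.
At p_1=7, p_2=7, I=159: q_2* = 0.25·159/7 = 5.6786.

q_2* = 5.6786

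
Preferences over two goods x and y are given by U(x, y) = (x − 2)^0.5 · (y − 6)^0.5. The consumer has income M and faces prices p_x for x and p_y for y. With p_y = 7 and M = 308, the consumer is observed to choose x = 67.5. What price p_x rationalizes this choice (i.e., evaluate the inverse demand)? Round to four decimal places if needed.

p_x = 2

This is Cobb-Douglas in (x−2, y−6): tangency gives 0.5·p_y·(y−6) = 0.5·p_x·(x−2).
Substituting into the budget: x* = 2 + 0.5·(M − 2·p_x − 6·p_y)/p_x, and y* = 6 + 0.5·(…)/p_y.
Set x* = 67.5 in the demand function and solve for p_x: p_x = 2.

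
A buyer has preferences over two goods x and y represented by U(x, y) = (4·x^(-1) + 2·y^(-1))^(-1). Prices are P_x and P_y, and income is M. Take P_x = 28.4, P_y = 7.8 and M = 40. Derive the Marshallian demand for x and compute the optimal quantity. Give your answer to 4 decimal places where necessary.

Numerically y/x = 1.349264, so x* = 40/(28.4 + 7.8·1.349264) = 1.0276.

x* = 1.0276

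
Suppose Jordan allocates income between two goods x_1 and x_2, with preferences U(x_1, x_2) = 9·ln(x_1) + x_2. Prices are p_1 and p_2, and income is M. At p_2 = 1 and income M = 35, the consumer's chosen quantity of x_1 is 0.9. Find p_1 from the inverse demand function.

Set MRS = p_1/p_2: (9/x_1)/1 = p_1/p_2.
So x_1*(p_1,p_2) = 9·p_2/p_1, independent of income; and x_2* = (M − 9·p_2)/p_2.
Set x_1* = 0.9 in the demand function and solve for p_1: p_1 = 10.

p_1 = 10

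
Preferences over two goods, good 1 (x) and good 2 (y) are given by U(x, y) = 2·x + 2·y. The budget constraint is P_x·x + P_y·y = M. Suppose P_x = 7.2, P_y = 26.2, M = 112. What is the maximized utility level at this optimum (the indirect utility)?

V = 31.1111

Perfect substitutes: compare marginal utility per dollar. 2/P_x vs 2/P_y → 0.2778 vs 0.0763.
x gives more utility per dollar, so spend all income on x: x* = M/P_x, y* = 0.
Numerically: x* = 15.5556, y* = 0.
Utility at the optimum: U(15.5556, 0) = 31.1111.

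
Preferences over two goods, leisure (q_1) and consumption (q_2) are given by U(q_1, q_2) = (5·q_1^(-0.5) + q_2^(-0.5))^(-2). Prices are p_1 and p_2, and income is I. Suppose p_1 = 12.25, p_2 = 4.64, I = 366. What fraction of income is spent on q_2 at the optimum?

share on q_2 = 0.1984

MRS = MU_q_1/MU_q_2 = 5·(q_2/q_1)^(1.5). Set equal to p_1/p_2.
Solve for the ratio: q_2/q_1 = [(1/5)·p_1/p_2]^(2/3).
Substitute q_2 = (q_2/q_1)·q_1 into the budget: q_1* = I/(p_1 + p_2·(q_2/q_1)).
Numerically q_2/q_1 = 0.653279, so q_1* = 366/(12.25 + 4.64·0.653279) = 23.951 and q_2* = 0.653279·23.951 = 15.6467.
Expenditure on q_2: 4.64·15.6467 = 72.6006; share = 0.1984.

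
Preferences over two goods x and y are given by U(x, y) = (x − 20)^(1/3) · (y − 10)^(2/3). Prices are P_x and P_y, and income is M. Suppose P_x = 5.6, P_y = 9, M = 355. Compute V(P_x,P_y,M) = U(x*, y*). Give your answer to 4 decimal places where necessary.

V = 10.5366

Let x' = x−20, y' = y−10. MRS = (1/2)·y'/x' = P_x/P_y.
After buying the subsistence bundle (20, 10), a share 1/3 of the remaining income goes to x: x* = 20 + 1/3·(M − 20P_x − 10P_y)/P_x.
Discretionary income = 355 − 20·5.6 − 10·9 = 153; x* = 20 + 1/3·153/5.6 = 29.1071; y* = 10 + 2/3·153/9 = 21.3333.
Utility at the optimum: U(29.1071, 21.3333) = 10.5366.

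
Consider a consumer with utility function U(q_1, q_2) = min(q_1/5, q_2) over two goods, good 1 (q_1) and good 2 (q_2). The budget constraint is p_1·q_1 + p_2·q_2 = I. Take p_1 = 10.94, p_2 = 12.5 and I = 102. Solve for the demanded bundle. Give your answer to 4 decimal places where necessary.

q_1* = 7.5893, q_2* = 1.5179

Leontief preferences: the optimum is at the kink where q_1/5 = q_2/1, i.e. q_2 = (1/5)·q_1.
Budget: p_1·q_1 + p_2·(1/5)·q_1 = I, so (5·p_1 + p_2)·q_1 = 5·I.
Demand: q_1*(p_1,p_2,I) = 5·I/(5·p_1 + p_2), q_2* = I/(5·p_1 + p_2).
Here 5·10.94 + 12.5 = 67.2, giving q_1* = 7.5893 and q_2* = 1.5179.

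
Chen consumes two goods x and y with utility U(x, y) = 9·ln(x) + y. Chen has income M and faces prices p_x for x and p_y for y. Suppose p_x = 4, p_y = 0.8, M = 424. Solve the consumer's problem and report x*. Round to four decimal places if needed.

x* = 1.8

MU_x = 9/x, MU_y = 1. Tangency: 9/x = p_x/p_y.
So x*(p_x,p_y) = 9·p_y/p_x, independent of income; and y* = (M − 9·p_y)/p_y.
At the given prices: x* = 9·0.8/4 = 1.8.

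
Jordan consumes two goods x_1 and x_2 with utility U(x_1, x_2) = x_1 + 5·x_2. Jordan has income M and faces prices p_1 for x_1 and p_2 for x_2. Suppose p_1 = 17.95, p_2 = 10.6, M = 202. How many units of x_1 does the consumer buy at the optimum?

x_1* = 0

Numerically: x_1* = 0, x_2* = 19.0566.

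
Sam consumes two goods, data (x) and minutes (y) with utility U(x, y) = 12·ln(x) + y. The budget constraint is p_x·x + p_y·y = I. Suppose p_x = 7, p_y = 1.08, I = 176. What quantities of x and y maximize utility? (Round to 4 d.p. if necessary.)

MU_x = 12/x, MU_y = 1. Tangency: 12/x = p_x/p_y.
So x*(p_x,p_y) = 12·p_y/p_x, independent of income; and y* = (I − 12·p_y)/p_y.
At the given prices: x* = 12·1.08/7 = 1.8514, and y* = 150.963.

x* = 1.8514, y* = 150.963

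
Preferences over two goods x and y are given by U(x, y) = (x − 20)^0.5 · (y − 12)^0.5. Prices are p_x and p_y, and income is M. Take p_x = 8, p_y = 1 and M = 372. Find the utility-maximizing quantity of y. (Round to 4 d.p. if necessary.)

Discretionary income = 372 − 20·8 − 12·1 = 200; y* = 12 + 0.5·200/1 = 112.

y* = 112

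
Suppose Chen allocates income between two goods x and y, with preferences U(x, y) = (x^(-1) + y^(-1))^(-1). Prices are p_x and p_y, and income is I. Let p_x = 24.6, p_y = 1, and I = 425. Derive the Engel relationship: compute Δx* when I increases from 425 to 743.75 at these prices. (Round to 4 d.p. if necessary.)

From the CES first-order condition, (y/x)^(2) = p_x/p_y.
Solve for the ratio: y/x = [p_x/p_y]^(0.5).
Substitute y = (y/x)·x into the budget: x* = I/(p_x + p_y·(y/x)).
Numerically y/x = 4.959839, so x* = 425/(24.6 + 1·4.959839) = 14.3776.
At I' = 743.75: x* = 25.1608. Change: 25.1608 − 14.3776 = 10.7832.

Δx* = 10.7832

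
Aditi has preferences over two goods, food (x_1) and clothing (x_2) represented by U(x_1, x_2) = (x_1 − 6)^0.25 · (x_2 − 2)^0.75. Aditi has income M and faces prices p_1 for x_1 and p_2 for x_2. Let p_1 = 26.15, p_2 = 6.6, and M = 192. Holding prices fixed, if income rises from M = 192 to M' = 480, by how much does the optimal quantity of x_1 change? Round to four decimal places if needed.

Δx_1* = 2.7533

This is Cobb-Douglas in (x_1−6, x_2−2): tangency gives 0.25·p_2·(x_2−2) = 0.75·p_1·(x_1−6).
After buying the subsistence bundle (6, 2), a share 0.25 of the remaining income goes to x_1: x_1* = 6 + 0.25·(M − 6p_1 − 2p_2)/p_1.
Discretionary income = 192 − 6·26.15 − 2·6.6 = 21.9; x_1* = 6 + 0.25·21.9/26.15 = 6.2094.
At M' = 480: x_1* = 8.9627. Change: 8.9627 − 6.2094 = 2.7533.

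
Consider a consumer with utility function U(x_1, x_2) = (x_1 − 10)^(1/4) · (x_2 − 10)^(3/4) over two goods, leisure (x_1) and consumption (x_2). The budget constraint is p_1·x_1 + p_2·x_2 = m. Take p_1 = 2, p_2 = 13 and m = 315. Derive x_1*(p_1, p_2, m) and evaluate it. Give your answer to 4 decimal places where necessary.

x_1* = 30.625

Substituting into the budget: x_1* = 10 + 0.25·(m − 10·p_1 − 10·p_2)/p_1, and x_2* = 10 + 0.75·(…)/p_2.
Discretionary income = 315 − 10·2 − 10·13 = 165; x_1* = 10 + 0.25·165/2 = 30.625.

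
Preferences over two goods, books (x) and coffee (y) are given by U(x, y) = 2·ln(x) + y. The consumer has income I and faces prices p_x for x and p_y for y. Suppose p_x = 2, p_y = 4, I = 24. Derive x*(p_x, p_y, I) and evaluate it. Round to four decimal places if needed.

x* = 4

MU_x = 2/x, MU_y = 1. Tangency: 2/x = p_x/p_y.
So x*(p_x,p_y) = 2·p_y/p_x, independent of income; and y* = (I − 2·p_y)/p_y.
At the given prices: x* = 2·4/2 = 4.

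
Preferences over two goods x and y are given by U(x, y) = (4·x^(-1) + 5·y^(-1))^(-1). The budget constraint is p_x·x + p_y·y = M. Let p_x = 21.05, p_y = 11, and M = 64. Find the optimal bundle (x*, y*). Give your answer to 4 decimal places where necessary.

With the ratio pinned down, the budget gives x* = M/(p_x + p_y·(y/x)) and y* = (y/x)·x*.
Numerically y/x = 1.546624, so x* = 64/(21.05 + 11·1.546624) = 1.6814 and y* = 1.546624·1.6814 = 2.6005.

x* = 1.6814, y* = 2.6005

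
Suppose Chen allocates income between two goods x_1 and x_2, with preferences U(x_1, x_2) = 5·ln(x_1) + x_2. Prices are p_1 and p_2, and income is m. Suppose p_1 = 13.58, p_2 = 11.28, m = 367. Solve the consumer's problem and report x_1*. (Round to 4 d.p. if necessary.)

x_1* = 4.1532

So x_1*(p_1,p_2) = 5·p_2/p_1, independent of income; and x_2* = (m − 5·p_2)/p_2.
At the given prices: x_1* = 5·11.28/13.58 = 4.1532.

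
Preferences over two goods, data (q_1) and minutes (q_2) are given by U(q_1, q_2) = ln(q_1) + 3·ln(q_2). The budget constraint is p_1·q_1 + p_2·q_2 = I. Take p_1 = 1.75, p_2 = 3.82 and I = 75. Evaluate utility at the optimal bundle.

V = 10.4402

Tangency: MRS = (1/3)·q_2/q_1 = p_1/p_2.
Rearranging, p_2·q_2 = 3·p_1·q_1. Substituting into the budget gives p_1·q_1·(1 + 3) = I.
Demand: q_1*(p_1,p_2,I) = 0.25·I/p_1 and q_2* = 0.75·I/p_2.
At p_1=1.75, p_2=3.82, I=75: q_1* = 0.25·75/1.75 = 10.7143, q_2* = 14.7251.
Utility at the optimum: U(10.7143, 14.7251) = 10.4402.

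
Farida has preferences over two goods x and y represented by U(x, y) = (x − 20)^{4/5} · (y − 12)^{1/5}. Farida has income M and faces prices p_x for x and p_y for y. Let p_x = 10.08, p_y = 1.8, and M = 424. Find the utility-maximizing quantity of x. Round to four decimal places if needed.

x* = 35.9365

Let x' = x−20, y' = y−12. MRS = 4·y'/x' = p_x/p_y.
Substituting into the budget: x* = 20 + 0.8·(M − 20·p_x − 12·p_y)/p_x, and y* = 12 + 0.2·(…)/p_y.
Discretionary income = 424 − 20·10.08 − 12·1.8 = 200.8; x* = 20 + 0.8·200.8/10.08 = 35.9365.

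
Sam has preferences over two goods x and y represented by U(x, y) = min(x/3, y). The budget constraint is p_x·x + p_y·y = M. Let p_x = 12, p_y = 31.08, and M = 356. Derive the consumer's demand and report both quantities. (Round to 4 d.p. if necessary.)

x* = 15.9213, y* = 5.3071

Demand: x*(p_x,p_y,M) = 3·M/(3·p_x + p_y), y* = M/(3·p_x + p_y).
Here 3·12 + 31.08 = 67.08, giving x* = 15.9213 and y* = 5.3071.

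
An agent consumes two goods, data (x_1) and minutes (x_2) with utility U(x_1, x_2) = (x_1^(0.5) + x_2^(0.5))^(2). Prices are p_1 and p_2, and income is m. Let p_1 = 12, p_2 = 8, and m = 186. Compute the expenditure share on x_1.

From the CES first-order condition, (x_2/x_1)^(0.5) = p_1/p_2.
Solve for the ratio: x_2/x_1 = [p_1/p_2]^(2).
With the ratio pinned down, the budget gives x_1* = m/(p_1 + p_2·(x_2/x_1)) and x_2* = (x_2/x_1)·x_1*.
Numerically x_2/x_1 = 2.25, so x_1* = 186/(12 + 8·2.25) = 6.2 and x_2* = 2.25·6.2 = 13.95.
Expenditure on x_1: 12·6.2 = 74.4; share = 0.4.

share on x_1 = 0.4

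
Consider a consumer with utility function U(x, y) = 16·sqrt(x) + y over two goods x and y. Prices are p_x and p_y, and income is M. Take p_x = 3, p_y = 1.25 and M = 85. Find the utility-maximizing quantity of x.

Thus x* = (8·p_y/p_x)² — independent of M — with the rest of income spent on y.
Plugging in: x* = (8·1.25/3)² = 11.1111.

x* = 11.1111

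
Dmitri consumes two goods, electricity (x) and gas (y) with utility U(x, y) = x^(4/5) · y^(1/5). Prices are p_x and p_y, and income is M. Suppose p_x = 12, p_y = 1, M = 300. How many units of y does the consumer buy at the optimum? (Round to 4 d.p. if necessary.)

The MRS is 4·y/x. Set MRS = p_x/p_y.
So 0.8·p_y·y = 0.2·p_x·x; combined with the budget, a share 0.8 of income goes to x.
Demand: x*(p_x,p_y,M) = 0.8·M/p_x and y* = 0.2·M/p_y.
At p_x=12, p_y=1, M=300: y* = 0.2·300/1 = 60.

y* = 60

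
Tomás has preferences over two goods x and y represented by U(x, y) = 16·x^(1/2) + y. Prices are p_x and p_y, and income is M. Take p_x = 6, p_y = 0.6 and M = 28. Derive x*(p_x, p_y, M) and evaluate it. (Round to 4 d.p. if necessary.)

MU_x = 8/√x, MU_y = 1. Tangency: 8/√x = p_x/p_y.
Thus x* = (8·p_y/p_x)² — independent of M — with the rest of income spent on y.
Plugging in: x* = (8·0.6/6)² = 0.64.

x* = 0.64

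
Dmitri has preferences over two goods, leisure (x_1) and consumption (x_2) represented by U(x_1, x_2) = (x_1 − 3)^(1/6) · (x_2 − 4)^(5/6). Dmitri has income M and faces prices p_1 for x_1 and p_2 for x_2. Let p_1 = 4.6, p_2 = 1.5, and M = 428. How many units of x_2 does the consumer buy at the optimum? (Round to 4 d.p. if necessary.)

x_2* = 230.7778

This is Cobb-Douglas in (x_1−3, x_2−4): tangency gives 1/6·p_2·(x_2−4) = 5/6·p_1·(x_1−3).
After buying the subsistence bundle (3, 4), a share 1/6 of the remaining income goes to x_1: x_1* = 3 + 1/6·(M − 3p_1 − 4p_2)/p_1.
Discretionary income = 428 − 3·4.6 − 4·1.5 = 408.2; x_2* = 4 + 5/6·408.2/1.5 = 230.7778.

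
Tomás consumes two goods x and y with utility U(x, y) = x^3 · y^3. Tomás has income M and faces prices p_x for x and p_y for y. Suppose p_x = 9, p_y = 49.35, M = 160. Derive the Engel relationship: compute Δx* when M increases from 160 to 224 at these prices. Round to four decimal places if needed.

MU_x/MU_y = (3·y)/(3·x); tangency sets this equal to p_x/p_y.
Rearranging, p_y·y = p_x·x. Substituting into the budget gives p_x·x·(1 + 1) = M.
Demand: x*(p_x,p_y,M) = 0.5·M/p_x and y* = 0.5·M/p_y.
At p_x=9, p_y=49.35, M=160: x* = 0.5·160/9 = 8.8889.
At M' = 224: x* = 12.4444. Change: 12.4444 − 8.8889 = 3.5556.

Δx* = 3.5556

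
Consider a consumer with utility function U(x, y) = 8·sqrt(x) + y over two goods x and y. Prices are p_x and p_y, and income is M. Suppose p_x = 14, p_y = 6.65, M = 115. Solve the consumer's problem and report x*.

Set MRS = p_x/p_y: 4·x^(−1/2) = p_x/p_y.
Thus x* = (4·p_y/p_x)² — independent of M — with the rest of income spent on y.
Plugging in: x* = (4·6.65/14)² = 3.61.

x* = 3.61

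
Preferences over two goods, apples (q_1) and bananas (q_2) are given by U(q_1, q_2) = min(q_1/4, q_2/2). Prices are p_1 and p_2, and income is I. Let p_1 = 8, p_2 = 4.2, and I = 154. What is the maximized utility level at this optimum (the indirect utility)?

Leontief preferences: the optimum is at the kink where q_1/4 = q_2/2, i.e. q_2 = (1/2)·q_1.
Budget: p_1·q_1 + p_2·(1/2)·q_1 = I, so (4·p_1 + 2·p_2)·q_1 = 4·I.
Demand: q_1*(p_1,p_2,I) = 4·I/(4·p_1 + 2·p_2), q_2* = 2·I/(4·p_1 + 2·p_2).
Here 4·8 + 2·4.2 = 40.4, giving q_1* = 15.2475 and q_2* = 7.6238.
Utility at the optimum: U(15.2475, 7.6238) = 3.8119.

V = 3.8119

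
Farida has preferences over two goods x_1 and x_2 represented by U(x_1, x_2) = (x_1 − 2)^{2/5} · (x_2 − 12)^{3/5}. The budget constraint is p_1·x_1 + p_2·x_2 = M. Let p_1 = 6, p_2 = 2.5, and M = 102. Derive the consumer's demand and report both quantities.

x_1* = 6, x_2* = 26.4

MRS = (2/3)·(x_2−12)/(x_1−2). Tangency with p_1/p_2 gives x_2−12 = (3/2)·(p_1/p_2)·(x_1−2).
Substituting into the budget: x_1* = 2 + 0.4·(M − 2·p_1 − 12·p_2)/p_1, and x_2* = 12 + 0.6·(…)/p_2.
Discretionary income = 102 − 2·6 − 12·2.5 = 60; x_1* = 2 + 0.4·60/6 = 6; x_2* = 12 + 0.6·60/2.5 = 26.4.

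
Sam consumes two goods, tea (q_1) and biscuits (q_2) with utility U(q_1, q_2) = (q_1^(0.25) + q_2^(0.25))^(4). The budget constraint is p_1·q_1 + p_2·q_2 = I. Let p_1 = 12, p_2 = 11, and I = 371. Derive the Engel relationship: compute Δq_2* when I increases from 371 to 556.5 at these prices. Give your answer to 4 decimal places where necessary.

Δq_2* = 8.5541

From the CES first-order condition, (q_2/q_1)^(0.75) = p_1/p_2.
Hence q_2/q_1 = (p_1/p_2)^(1/(0.75)), i.e. raised to the 4/3 power.
With the ratio pinned down, the budget gives q_1* = I/(p_1 + p_2·(q_2/q_1)) and q_2* = (q_2/q_1)·q_1*.
Numerically q_2/q_1 = 1.123013, so q_1* = 371/(12 + 11·1.123013) = 15.2342 and q_2* = 1.123013·15.2342 = 17.1082.
At I' = 556.5: q_2* = 25.6623. Change: 25.6623 − 17.1082 = 8.5541.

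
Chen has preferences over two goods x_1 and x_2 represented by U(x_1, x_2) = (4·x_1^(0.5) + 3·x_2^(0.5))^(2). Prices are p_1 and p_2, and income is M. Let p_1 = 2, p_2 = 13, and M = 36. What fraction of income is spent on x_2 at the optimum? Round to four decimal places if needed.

Numerically x_2/x_1 = 0.013314, so x_1* = 36/(2 + 13·0.013314) = 16.5664 and x_2* = 0.013314·16.5664 = 0.2206.
Expenditure on x_2: 13·0.2206 = 2.8673; share = 0.0796.

share on x_2 = 0.0796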